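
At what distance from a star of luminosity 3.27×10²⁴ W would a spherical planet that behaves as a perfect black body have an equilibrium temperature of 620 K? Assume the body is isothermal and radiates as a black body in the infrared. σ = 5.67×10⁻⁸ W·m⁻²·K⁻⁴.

d ≈ 2.79×10⁹ m

For an isothermal black-emitting sphere, (1−a)S·πr² = σ·4πr²·T⁴ ⇒ S = 4σT⁴/(1−a).
S = 4·5.67×10⁻⁸·(620)⁴/1.00 = 33510 W/m².
Flux falls as S = L/(4πd²), so d = √(L/(4πS)) = √(3.27×10²⁴/(4π·33510)).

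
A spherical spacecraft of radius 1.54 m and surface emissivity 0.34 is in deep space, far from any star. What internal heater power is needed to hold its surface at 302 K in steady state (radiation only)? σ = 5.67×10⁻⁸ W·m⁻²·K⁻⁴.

P = εσ·4πr²·T⁴.
4πr² = 29.80 m²; T⁴ = 8.318×10⁹ K⁴.
P = 0.34·5.67×10⁻⁸·29.80·8.318×10⁹.

P ≈ 4780 W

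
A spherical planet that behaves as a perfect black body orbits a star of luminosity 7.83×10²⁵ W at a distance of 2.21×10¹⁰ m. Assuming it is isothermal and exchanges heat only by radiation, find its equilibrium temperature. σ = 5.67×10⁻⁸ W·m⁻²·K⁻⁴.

First find the stellar flux at distance d: S = L/(4πd²) = 7.83×10²⁵/(4π·(2.21×10¹⁰)²) = 12760 W/m².
For an isothermal sphere, absorbed (1−a)S·πr² = emitted σ·4πr²·T⁴, so T⁴ = (1−a)S/(4σ).
T⁴ = 1.00·12760/(4·5.67×10⁻⁸) = 5.625×10¹⁰ K⁴.

T ≈ 487 K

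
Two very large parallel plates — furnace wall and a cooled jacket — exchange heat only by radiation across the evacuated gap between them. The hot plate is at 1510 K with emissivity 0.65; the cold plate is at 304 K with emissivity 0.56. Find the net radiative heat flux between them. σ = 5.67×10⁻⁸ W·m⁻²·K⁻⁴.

q ≈ 1.27×10⁵ W/m²

For two infinite grey parallel plates, q = σ(T₁⁴ − T₂⁴)/(1/ε₁ + 1/ε₂ − 1).
T₁⁴ − T₂⁴ = 5.199×10¹² − 8.541×10⁹ = 5.190×10¹² K⁴.
1/ε₁ + 1/ε₂ − 1 = 1.538 + 1.786 − 1 = 2.324.
q = 5.67×10⁻⁸ × 5.190×10¹² / 2.324.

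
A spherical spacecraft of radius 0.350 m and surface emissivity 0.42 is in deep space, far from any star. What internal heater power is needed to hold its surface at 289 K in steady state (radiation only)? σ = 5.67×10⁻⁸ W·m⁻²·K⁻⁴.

P = εσ·4πr²·T⁴.
4πr² = 1.539 m²; T⁴ = 6.976×10⁹ K⁴.
P = 0.42·5.67×10⁻⁸·1.539·6.976×10⁹.

P ≈ 256 W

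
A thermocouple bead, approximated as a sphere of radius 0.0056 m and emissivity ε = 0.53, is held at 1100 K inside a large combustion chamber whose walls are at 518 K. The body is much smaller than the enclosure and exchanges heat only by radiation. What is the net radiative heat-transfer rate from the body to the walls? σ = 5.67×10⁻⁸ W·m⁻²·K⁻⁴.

For a small grey body in a large enclosure: P_net = εσA(T_body⁴ − T_wall⁴).
A = 4πr² = 3.941×10⁻⁴ m²; T_body⁴ − T_wall⁴ = 1.464×10¹² − 7.200×10¹⁰ = 1.392×10¹² K⁴.
|P_net| = 0.53·5.67×10⁻⁸·3.941×10⁻⁴·1.392×10¹².

P_net ≈ 16.5 W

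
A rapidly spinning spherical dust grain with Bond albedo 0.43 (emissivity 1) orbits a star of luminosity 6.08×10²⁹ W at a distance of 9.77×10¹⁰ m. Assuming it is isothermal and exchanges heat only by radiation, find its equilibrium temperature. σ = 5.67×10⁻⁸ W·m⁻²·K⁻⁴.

First find the stellar flux at distance d: S = L/(4πd²) = 6.08×10²⁹/(4π·(9.77×10¹⁰)²) = 5.069×10⁶ W/m².
For an isothermal sphere, absorbed (1−a)S·πr² = emitted σ·4πr²·T⁴, so T⁴ = (1−a)S/(4σ).
T⁴ = 0.570·5.069×10⁶/(4·5.67×10⁻⁸) = 1.274×10¹³ K⁴.

T ≈ 1890 K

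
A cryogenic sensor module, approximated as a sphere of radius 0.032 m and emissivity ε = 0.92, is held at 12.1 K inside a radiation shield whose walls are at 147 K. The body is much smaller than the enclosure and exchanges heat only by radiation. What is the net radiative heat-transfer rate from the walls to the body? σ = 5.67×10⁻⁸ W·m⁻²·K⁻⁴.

P_net ≈ 0.313 W

For a small grey body in a large enclosure: P_net = εσA(T_body⁴ − T_wall⁴).
A = 4πr² = 0.01287 m²; T_body⁴ − T_wall⁴ = 21440 − 4.669×10⁸ = -4.669×10⁸ K⁴.
|P_net| = 0.92·5.67×10⁻⁸·0.01287·4.669×10⁸.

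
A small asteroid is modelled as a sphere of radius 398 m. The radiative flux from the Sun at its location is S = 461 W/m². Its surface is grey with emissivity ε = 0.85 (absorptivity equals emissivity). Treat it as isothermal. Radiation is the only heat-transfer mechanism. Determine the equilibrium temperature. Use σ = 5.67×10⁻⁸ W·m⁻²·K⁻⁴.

T ≈ 212 K

At equilibrium, absorbed power = emitted power.
Absorbing cross-section = πr² = 4.976×10⁵ m²; emitting surface = 4πr² = 1.991×10⁶ m² (ratio 4).
εS·A_cross = εσ·A_surf·T⁴  ⇒  T⁴ = S/(4σ)   (ε cancels).
T⁴ = 461/(4·5.67×10⁻⁸) = 2.033×10⁹ K⁴.
T = (2.033×10⁹)^(1/4).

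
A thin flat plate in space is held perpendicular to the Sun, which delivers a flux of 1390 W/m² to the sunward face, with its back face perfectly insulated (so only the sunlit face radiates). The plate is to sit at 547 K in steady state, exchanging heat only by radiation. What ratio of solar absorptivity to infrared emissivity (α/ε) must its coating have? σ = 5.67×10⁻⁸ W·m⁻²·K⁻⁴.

α/ε ≈ 3.65

Balance: αS·A = εσ·1A·T⁴ ⇒ α/ε = σT⁴/S.
α/ε = 5.67×10⁻⁸·(547)⁴/1390 = 5.67×10⁻⁸·8.953×10¹⁰/1390.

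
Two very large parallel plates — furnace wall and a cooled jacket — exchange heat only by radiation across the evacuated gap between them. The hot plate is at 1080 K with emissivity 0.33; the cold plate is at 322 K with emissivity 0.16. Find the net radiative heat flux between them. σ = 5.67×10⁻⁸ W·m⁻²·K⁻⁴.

q ≈ 9240 W/m²

For two infinite grey parallel plates, q = σ(T₁⁴ − T₂⁴)/(1/ε₁ + 1/ε₂ − 1).
T₁⁴ − T₂⁴ = 1.360×10¹² − 1.075×10¹⁰ = 1.350×10¹² K⁴.
1/ε₁ + 1/ε₂ − 1 = 3.030 + 6.250 − 1 = 8.280.
q = 5.67×10⁻⁸ × 1.350×10¹² / 8.280.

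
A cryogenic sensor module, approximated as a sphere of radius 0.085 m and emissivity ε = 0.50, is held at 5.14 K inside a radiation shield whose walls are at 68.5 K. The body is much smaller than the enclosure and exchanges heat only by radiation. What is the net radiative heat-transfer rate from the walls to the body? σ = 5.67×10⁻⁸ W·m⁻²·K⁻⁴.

For a small grey body in a large enclosure: P_net = εσA(T_body⁴ − T_wall⁴).
A = 4πr² = 0.09079 m²; T_body⁴ − T_wall⁴ = 698.0 − 2.202×10⁷ = -2.202×10⁷ K⁴.
|P_net| = 0.50·5.67×10⁻⁸·0.09079·2.202×10⁷.

P_net ≈ 0.0567 W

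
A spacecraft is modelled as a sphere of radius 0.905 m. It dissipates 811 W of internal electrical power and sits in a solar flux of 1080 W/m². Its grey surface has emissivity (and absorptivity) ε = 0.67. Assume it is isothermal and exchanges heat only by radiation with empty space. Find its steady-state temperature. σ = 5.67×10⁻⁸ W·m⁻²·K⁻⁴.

T ≈ 288 K

At steady state, absorbed solar power + internal power = radiated power.
Absorbed: α·S·A_cross = 0.67·1080·2.573 = 1862 W (cross-section πr²).
Total input = 1862 + 811 = 2673 W.
Radiated: εσ·A_surf·T⁴ with A_surf = 4πr² = 10.29 m².
T⁴ = 2673/(0.67·5.67×10⁻⁸·10.29) = 6.836×10⁹ K⁴.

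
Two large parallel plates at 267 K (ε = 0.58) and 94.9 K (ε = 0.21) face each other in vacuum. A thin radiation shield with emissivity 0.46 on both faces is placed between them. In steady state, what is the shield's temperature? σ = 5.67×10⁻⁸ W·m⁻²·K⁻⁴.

In steady state the net flux on the hot side equals that on the cold side.
σ(T₁⁴−T_s⁴)/D₁ = σ(T_s⁴−T₂⁴)/D₂, with D₁ = 1/ε₁+1/ε_s−1 = 2.898, D₂ = 1/ε_s+1/ε₂−1 = 5.936.
Solve for T_s⁴: T_s⁴ = (D₂·T₁⁴ + D₁·T₂⁴)/(D₁+D₂) = 3.441×10⁹ K⁴.

T_s ≈ 242 K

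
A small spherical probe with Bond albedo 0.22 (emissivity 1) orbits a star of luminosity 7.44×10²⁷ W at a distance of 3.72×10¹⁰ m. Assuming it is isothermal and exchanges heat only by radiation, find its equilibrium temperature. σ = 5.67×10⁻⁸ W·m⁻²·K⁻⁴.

First find the stellar flux at distance d: S = L/(4πd²) = 7.44×10²⁷/(4π·(3.72×10¹⁰)²) = 4.278×10⁵ W/m².
For an isothermal sphere, absorbed (1−a)S·πr² = emitted σ·4πr²·T⁴, so T⁴ = (1−a)S/(4σ).
T⁴ = 0.780·4.278×10⁵/(4·5.67×10⁻⁸) = 1.471×10¹² K⁴.

T ≈ 1100 K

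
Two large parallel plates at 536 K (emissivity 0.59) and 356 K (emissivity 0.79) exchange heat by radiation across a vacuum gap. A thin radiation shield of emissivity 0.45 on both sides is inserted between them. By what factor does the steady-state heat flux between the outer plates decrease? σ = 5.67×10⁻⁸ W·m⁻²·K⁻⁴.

factor ≈ 2.76

Without shield: q₀ = σΔ(T⁴)/(1/ε₁+1/ε₂−1) with denominator 1.961.
With shield the two gaps are in series; the resistances add: (1/ε₁+1/ε_s−1)+(1/ε_s+1/ε₂−1) = 2.917+2.488 = 5.405.
Heat-flux ratio q₀/q = 5.405/1.961.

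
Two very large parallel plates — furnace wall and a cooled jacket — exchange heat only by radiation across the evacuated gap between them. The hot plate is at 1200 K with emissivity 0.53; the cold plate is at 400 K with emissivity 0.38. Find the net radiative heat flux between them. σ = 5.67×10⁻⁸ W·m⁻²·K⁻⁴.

q ≈ 33000 W/m²

For two infinite grey parallel plates, q = σ(T₁⁴ − T₂⁴)/(1/ε₁ + 1/ε₂ − 1).
T₁⁴ − T₂⁴ = 2.074×10¹² − 2.560×10¹⁰ = 2.048×10¹² K⁴.
1/ε₁ + 1/ε₂ − 1 = 1.887 + 2.632 − 1 = 3.518.
q = 5.67×10⁻⁸ × 2.048×10¹² / 3.518.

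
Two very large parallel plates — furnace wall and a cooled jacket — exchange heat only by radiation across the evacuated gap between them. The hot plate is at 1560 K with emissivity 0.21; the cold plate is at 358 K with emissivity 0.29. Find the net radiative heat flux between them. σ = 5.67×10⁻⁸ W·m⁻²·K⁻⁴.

For two infinite grey parallel plates, q = σ(T₁⁴ − T₂⁴)/(1/ε₁ + 1/ε₂ − 1).
T₁⁴ − T₂⁴ = 5.922×10¹² − 1.643×10¹⁰ = 5.906×10¹² K⁴.
1/ε₁ + 1/ε₂ − 1 = 4.762 + 3.448 − 1 = 7.210.
q = 5.67×10⁻⁸ × 5.906×10¹² / 7.210.

q ≈ 46400 W/m²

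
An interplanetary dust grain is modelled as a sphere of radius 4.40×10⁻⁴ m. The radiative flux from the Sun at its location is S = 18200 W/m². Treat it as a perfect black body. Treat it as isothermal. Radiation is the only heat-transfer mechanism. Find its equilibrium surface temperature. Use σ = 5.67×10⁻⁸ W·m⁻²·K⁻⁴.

At equilibrium, absorbed power = emitted power.
Absorbing cross-section = πr² = 6.082×10⁻⁷ m²; emitting surface = 4πr² = 2.433×10⁻⁶ m² (ratio 4).
S·A_cross = εσ·A_surf·T⁴  ⇒  T⁴ = S/(4σ).
T⁴ = 1.00·18200/(4·5.67×10⁻⁸) = 8.025×10¹⁰ K⁴.
T = (8.025×10¹⁰)^(1/4).

T ≈ 532 K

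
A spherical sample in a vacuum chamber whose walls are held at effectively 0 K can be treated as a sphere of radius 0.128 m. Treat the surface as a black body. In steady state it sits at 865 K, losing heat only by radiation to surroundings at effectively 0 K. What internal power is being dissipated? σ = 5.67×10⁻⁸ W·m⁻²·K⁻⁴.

Steady state: P = εσA T⁴.
A = 4πr² = 0.2059 m²; T⁴ = (865)⁴ = 5.598×10¹¹ K⁴.
P = 1.0 × 5.67×10⁻⁸ × 0.2059 × 5.598×10¹¹.

P ≈ 6540 W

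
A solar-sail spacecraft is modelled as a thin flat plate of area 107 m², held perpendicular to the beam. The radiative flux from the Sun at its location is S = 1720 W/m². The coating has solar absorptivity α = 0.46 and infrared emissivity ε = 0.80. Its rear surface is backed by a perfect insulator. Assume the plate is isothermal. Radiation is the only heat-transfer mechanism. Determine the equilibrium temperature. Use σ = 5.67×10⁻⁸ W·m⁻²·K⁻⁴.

At equilibrium, absorbed power = emitted power.
Absorbing cross-section = A = 107.0 m²; emitting surface = A = 107.0 m² (ratio 1).
αS·A_cross = εσ·A_surf·T⁴  ⇒  T⁴ = αS/(ε·1σ).
T⁴ = 0.460·1720/(0.80·1·5.67×10⁻⁸) = 1.744×10¹⁰ K⁴.
T = (1.744×10¹⁰)^(1/4).

T ≈ 363 K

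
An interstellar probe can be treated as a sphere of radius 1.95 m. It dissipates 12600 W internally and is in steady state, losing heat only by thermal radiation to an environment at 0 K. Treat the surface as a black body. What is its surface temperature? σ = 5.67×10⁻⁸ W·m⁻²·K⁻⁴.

Steady state: internal power = radiated power, P = εσA T⁴.
Radiating area A = 4πr² = 47.78 m².
T⁴ = P/(εσA) = 12600/(1.0·5.67×10⁻⁸·47.78) = 4.651×10⁹ K⁴.
T = (4.651×10⁹)^(1/4).

T ≈ 261 K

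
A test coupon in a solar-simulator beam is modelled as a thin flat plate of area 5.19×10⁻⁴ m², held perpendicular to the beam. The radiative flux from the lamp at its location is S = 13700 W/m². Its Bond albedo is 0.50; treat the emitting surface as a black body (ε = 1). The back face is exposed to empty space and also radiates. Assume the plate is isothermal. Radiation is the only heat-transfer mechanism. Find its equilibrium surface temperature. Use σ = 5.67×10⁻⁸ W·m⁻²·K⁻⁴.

At equilibrium, absorbed power = emitted power.
Absorbing cross-section = A = 5.190×10⁻⁴ m²; emitting surface = 2A = 0.001038 m² (ratio 2).
(1−a)S·A_cross = εσ·A_surf·T⁴  ⇒  T⁴ = (1−a)S/(2σ).
T⁴ = 0.500·13700/(2·5.67×10⁻⁸) = 6.041×10¹⁰ K⁴.
T = (6.041×10¹⁰)^(1/4).

T ≈ 496 K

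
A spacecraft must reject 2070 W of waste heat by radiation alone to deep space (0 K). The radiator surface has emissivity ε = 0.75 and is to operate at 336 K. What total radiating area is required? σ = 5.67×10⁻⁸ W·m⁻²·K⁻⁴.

A ≈ 3.82 m²

P = εσA T⁴ ⇒ A = P/(εσT⁴).
T⁴ = 1.275×10¹⁰ K⁴.
A = 2070/(0.75 × 5.67×10⁻⁸ × 1.275×10¹⁰).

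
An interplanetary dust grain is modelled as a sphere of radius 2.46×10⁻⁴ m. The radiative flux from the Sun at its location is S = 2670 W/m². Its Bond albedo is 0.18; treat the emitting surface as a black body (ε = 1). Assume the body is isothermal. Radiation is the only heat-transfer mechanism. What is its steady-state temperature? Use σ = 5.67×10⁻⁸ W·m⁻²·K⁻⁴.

At equilibrium, absorbed power = emitted power.
Absorbing cross-section = πr² = 1.901×10⁻⁷ m²; emitting surface = 4πr² = 7.605×10⁻⁷ m² (ratio 4).
(1−a)S·A_cross = εσ·A_surf·T⁴  ⇒  T⁴ = (1−a)S/(4σ).
T⁴ = 0.820·2670/(4·5.67×10⁻⁸) = 9.653×10⁹ K⁴.
T = (9.653×10⁹)^(1/4).

T ≈ 313 K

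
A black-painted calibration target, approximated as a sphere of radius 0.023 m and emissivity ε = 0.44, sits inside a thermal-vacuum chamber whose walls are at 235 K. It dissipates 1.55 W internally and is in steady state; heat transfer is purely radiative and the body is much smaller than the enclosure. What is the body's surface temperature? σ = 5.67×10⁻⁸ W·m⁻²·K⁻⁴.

For a small grey body in a large enclosure, net radiated power = εσA(T⁴ − T_w⁴).
Steady state: P = εσA(T⁴ − T_w⁴) with A = 4πr² = 0.006648 m².
T⁴ = P/(εσA) + T_w⁴ = 1.55/(0.44·5.67×10⁻⁸·0.006648) + (235)⁴
    = 9.346×10⁹ + 3.050×10⁹ = 1.240×10¹⁰ K⁴.

T ≈ 334 K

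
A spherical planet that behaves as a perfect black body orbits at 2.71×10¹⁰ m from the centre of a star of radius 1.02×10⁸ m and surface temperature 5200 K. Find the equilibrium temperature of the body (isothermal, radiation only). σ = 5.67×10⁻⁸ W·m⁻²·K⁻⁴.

The star's surface emits σT_*⁴; at distance d the flux is S = σT_*⁴(R_*/d)².
S = 5.67×10⁻⁸·(5200)⁴·(1.02×10⁸/2.71×10¹⁰)² = 587.3 W/m².
For an isothermal sphere T⁴ = (1−a)S/(4σ) = 2.589×10⁹ K⁴.

T ≈ 226 K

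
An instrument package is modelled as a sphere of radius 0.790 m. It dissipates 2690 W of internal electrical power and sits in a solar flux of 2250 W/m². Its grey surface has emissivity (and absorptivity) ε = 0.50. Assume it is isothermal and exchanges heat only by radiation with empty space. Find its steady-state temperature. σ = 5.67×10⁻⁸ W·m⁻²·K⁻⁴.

At steady state, absorbed solar power + internal power = radiated power.
Absorbed: α·S·A_cross = 0.50·2250·1.961 = 2206 W (cross-section πr²).
Total input = 2206 + 2690 = 4896 W.
Radiated: εσ·A_surf·T⁴ with A_surf = 4πr² = 7.843 m².
T⁴ = 4896/(0.50·5.67×10⁻⁸·7.843) = 2.202×10¹⁰ K⁴.

T ≈ 385 K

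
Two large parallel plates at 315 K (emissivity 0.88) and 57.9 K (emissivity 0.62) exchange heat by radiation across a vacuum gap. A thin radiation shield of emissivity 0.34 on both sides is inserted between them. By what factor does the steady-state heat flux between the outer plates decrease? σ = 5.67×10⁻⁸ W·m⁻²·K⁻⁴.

factor ≈ 3.79

Without shield: q₀ = σΔ(T⁴)/(1/ε₁+1/ε₂−1) with denominator 1.749.
With shield the two gaps are in series; the resistances add: (1/ε₁+1/ε_s−1)+(1/ε_s+1/ε₂−1) = 3.078+3.554 = 6.632.
Heat-flux ratio q₀/q = 6.632/1.749.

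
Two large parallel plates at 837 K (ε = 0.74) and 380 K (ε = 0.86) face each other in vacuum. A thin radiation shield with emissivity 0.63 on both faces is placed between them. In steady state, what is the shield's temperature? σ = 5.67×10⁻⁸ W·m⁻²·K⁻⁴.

In steady state the net flux on the hot side equals that on the cold side.
σ(T₁⁴−T_s⁴)/D₁ = σ(T_s⁴−T₂⁴)/D₂, with D₁ = 1/ε₁+1/ε_s−1 = 1.939, D₂ = 1/ε_s+1/ε₂−1 = 1.750.
Solve for T_s⁴: T_s⁴ = (D₂·T₁⁴ + D₁·T₂⁴)/(D₁+D₂) = 2.438×10¹¹ K⁴.

T_s ≈ 703 K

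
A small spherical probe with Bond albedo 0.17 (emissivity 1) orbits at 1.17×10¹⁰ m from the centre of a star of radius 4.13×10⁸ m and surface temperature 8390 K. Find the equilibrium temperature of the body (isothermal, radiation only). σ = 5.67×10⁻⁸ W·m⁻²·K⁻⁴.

The star's surface emits σT_*⁴; at distance d the flux is S = σT_*⁴(R_*/d)².
S = 5.67×10⁻⁸·(8390)⁴·(4.13×10⁸/1.17×10¹⁰)² = 3.501×10⁵ W/m².
For an isothermal sphere T⁴ = (1−a)S/(4σ) = 1.281×10¹² K⁴.

T ≈ 1060 K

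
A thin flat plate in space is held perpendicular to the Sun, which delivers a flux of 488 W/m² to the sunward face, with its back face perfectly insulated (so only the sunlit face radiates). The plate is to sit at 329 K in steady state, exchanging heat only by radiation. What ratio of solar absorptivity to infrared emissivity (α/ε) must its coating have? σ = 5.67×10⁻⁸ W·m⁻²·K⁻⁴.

Balance: αS·A = εσ·1A·T⁴ ⇒ α/ε = σT⁴/S.
α/ε = 5.67×10⁻⁸·(329)⁴/488 = 5.67×10⁻⁸·1.172×10¹⁰/488.

α/ε ≈ 1.36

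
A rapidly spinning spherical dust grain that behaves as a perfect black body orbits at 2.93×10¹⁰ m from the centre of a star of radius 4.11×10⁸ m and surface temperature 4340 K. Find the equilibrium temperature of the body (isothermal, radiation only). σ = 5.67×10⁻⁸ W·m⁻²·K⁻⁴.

T ≈ 363 K

The star's surface emits σT_*⁴; at distance d the flux is S = σT_*⁴(R_*/d)².
S = 5.67×10⁻⁸·(4340)⁴·(4.11×10⁸/2.93×10¹⁰)² = 3958 W/m².
For an isothermal sphere T⁴ = (1−a)S/(4σ) = 1.745×10¹⁰ K⁴.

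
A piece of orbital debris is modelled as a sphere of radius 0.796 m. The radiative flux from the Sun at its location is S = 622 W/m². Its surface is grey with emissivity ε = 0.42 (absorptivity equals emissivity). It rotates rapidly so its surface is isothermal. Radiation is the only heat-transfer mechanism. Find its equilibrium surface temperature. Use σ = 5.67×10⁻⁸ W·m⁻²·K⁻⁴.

At equilibrium, absorbed power = emitted power.
Absorbing cross-section = πr² = 1.991 m²; emitting surface = 4πr² = 7.962 m² (ratio 4).
εS·A_cross = εσ·A_surf·T⁴  ⇒  T⁴ = S/(4σ)   (ε cancels).
T⁴ = 622/(4·5.67×10⁻⁸) = 2.743×10⁹ K⁴.
T = (2.743×10⁹)^(1/4).

T ≈ 229 K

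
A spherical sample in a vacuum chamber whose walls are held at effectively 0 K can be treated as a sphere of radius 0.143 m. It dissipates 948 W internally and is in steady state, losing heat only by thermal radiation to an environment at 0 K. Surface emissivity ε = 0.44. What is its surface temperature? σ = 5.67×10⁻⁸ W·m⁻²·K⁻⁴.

T ≈ 620 K

Steady state: internal power = radiated power, P = εσA T⁴.
Radiating area A = 4πr² = 0.2570 m².
T⁴ = P/(εσA) = 948/(0.44·5.67×10⁻⁸·0.2570) = 1.479×10¹¹ K⁴.
T = (1.479×10¹¹)^(1/4).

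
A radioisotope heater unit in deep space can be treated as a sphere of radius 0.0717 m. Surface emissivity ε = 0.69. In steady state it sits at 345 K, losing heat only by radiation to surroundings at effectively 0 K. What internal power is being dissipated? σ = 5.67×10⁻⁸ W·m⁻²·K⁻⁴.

P ≈ 35.8 W

Steady state: P = εσA T⁴.
A = 4πr² = 0.06460 m²; T⁴ = (345)⁴ = 1.417×10¹⁰ K⁴.
P = 0.69 × 5.67×10⁻⁸ × 0.06460 × 1.417×10¹⁰.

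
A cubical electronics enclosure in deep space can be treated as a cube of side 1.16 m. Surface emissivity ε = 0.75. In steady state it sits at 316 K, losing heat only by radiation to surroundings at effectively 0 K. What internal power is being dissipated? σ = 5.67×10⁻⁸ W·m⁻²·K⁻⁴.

P ≈ 3420 W

Steady state: P = εσA T⁴.
A = 6L² = 8.074 m²; T⁴ = (316)⁴ = 9.971×10⁹ K⁴.
P = 0.75 × 5.67×10⁻⁸ × 8.074 × 9.971×10⁹.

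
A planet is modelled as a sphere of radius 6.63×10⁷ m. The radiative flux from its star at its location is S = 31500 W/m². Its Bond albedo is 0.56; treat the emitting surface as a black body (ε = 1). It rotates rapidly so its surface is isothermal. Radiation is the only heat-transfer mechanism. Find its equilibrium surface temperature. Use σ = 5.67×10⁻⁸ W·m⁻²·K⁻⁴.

At equilibrium, absorbed power = emitted power.
Absorbing cross-section = πr² = 1.381×10¹⁶ m²; emitting surface = 4πr² = 5.524×10¹⁶ m² (ratio 4).
(1−a)S·A_cross = εσ·A_surf·T⁴  ⇒  T⁴ = (1−a)S/(4σ).
T⁴ = 0.440·31500/(4·5.67×10⁻⁸) = 6.111×10¹⁰ K⁴.
T = (6.111×10¹⁰)^(1/4).

T ≈ 497 K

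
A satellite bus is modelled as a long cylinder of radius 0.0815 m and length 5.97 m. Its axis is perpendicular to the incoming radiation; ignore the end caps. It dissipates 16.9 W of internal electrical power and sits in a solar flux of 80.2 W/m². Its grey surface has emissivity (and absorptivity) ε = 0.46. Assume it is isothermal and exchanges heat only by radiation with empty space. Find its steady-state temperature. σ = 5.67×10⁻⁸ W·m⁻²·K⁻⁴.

At steady state, absorbed solar power + internal power = radiated power.
Absorbed: α·S·A_cross = 0.46·80.2·0.9731 = 35.90 W (cross-section 2rL).
Total input = 35.90 + 16.9 = 52.80 W.
Radiated: εσ·A_surf·T⁴ with A_surf = 2πrL = 3.057 m².
T⁴ = 52.80/(0.46·5.67×10⁻⁸·3.057) = 6.622×10⁸ K⁴.

T ≈ 160 K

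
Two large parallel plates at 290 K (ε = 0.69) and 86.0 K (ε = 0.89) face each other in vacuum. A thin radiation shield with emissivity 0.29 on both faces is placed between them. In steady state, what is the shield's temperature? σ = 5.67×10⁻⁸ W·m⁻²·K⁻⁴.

In steady state the net flux on the hot side equals that on the cold side.
σ(T₁⁴−T_s⁴)/D₁ = σ(T_s⁴−T₂⁴)/D₂, with D₁ = 1/ε₁+1/ε_s−1 = 3.898, D₂ = 1/ε_s+1/ε₂−1 = 3.572.
Solve for T_s⁴: T_s⁴ = (D₂·T₁⁴ + D₁·T₂⁴)/(D₁+D₂) = 3.411×10⁹ K⁴.

T_s ≈ 242 K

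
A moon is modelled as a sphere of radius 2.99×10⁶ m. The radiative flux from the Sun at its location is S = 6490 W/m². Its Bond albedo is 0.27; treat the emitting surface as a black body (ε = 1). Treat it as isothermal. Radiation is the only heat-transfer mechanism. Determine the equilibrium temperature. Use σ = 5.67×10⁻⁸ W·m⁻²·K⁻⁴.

T ≈ 380 K

At equilibrium, absorbed power = emitted power.
Absorbing cross-section = πr² = 2.809×10¹³ m²; emitting surface = 4πr² = 1.123×10¹⁴ m² (ratio 4).
(1−a)S·A_cross = εσ·A_surf·T⁴  ⇒  T⁴ = (1−a)S/(4σ).
T⁴ = 0.730·6490/(4·5.67×10⁻⁸) = 2.089×10¹⁰ K⁴.
T = (2.089×10¹⁰)^(1/4).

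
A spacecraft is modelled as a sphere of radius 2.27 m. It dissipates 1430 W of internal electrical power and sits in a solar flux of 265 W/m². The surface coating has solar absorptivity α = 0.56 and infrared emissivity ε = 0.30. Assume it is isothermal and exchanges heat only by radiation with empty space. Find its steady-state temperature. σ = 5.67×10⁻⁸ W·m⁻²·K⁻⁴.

At steady state, absorbed solar power + internal power = radiated power.
Absorbed: α·S·A_cross = 0.56·265·16.19 = 2402 W (cross-section πr²).
Total input = 2402 + 1430 = 3832 W.
Radiated: εσ·A_surf·T⁴ with A_surf = 4πr² = 64.75 m².
T⁴ = 3832/(0.30·5.67×10⁻⁸·64.75) = 3.479×10⁹ K⁴.

T ≈ 243 K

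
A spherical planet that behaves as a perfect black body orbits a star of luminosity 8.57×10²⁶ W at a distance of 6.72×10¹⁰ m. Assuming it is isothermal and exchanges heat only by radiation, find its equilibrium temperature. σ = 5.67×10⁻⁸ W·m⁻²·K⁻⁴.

T ≈ 508 K

First find the stellar flux at distance d: S = L/(4πd²) = 8.57×10²⁶/(4π·(6.72×10¹⁰)²) = 15100 W/m².
For an isothermal sphere, absorbed (1−a)S·πr² = emitted σ·4πr²·T⁴, so T⁴ = (1−a)S/(4σ).
T⁴ = 1.00·15100/(4·5.67×10⁻⁸) = 6.659×10¹⁰ K⁴.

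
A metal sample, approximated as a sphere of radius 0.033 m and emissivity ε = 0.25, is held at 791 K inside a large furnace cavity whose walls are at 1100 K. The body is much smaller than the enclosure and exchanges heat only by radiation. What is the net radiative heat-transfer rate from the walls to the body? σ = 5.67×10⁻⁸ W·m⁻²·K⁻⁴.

P_net ≈ 208 W

For a small grey body in a large enclosure: P_net = εσA(T_body⁴ − T_wall⁴).
A = 4πr² = 0.01368 m²; T_body⁴ − T_wall⁴ = 3.915×10¹¹ − 1.464×10¹² = -1.073×10¹² K⁴.
|P_net| = 0.25·5.67×10⁻⁸·0.01368·1.073×10¹².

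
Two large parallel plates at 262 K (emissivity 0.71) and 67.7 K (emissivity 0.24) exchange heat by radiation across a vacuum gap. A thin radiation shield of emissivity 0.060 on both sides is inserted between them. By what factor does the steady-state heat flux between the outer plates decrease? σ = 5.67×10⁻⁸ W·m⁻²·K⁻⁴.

Without shield: q₀ = σΔ(T⁴)/(1/ε₁+1/ε₂−1) with denominator 4.575.
With shield the two gaps are in series; the resistances add: (1/ε₁+1/ε_s−1)+(1/ε_s+1/ε₂−1) = 17.08+19.83 = 36.91.
Heat-flux ratio q₀/q = 36.91/4.575.

factor ≈ 8.07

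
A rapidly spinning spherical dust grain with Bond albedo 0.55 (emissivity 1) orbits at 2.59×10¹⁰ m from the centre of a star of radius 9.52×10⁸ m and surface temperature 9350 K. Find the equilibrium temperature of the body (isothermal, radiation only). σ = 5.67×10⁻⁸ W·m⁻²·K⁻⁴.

T ≈ 1040 K

The star's surface emits σT_*⁴; at distance d the flux is S = σT_*⁴(R_*/d)².
S = 5.67×10⁻⁸·(9350)⁴·(9.52×10⁸/2.59×10¹⁰)² = 5.855×10⁵ W/m².
For an isothermal sphere T⁴ = (1−a)S/(4σ) = 1.162×10¹² K⁴.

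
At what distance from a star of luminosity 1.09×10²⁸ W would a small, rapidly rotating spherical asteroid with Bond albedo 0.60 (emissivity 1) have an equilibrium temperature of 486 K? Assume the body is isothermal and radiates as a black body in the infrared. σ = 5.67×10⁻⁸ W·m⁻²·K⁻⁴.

For an isothermal black-emitting sphere, (1−a)S·πr² = σ·4πr²·T⁴ ⇒ S = 4σT⁴/(1−a).
S = 4·5.67×10⁻⁸·(486)⁴/0.400 = 31630 W/m².
Flux falls as S = L/(4πd²), so d = √(L/(4πS)) = √(1.09×10²⁸/(4π·31630)).

d ≈ 1.66×10¹¹ m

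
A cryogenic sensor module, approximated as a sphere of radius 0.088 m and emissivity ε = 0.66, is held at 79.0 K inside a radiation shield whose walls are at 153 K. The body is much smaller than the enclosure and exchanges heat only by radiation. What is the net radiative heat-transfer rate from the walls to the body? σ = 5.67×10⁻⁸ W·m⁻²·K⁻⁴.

P_net ≈ 1.85 W

For a small grey body in a large enclosure: P_net = εσA(T_body⁴ − T_wall⁴).
A = 4πr² = 0.09731 m²; T_body⁴ − T_wall⁴ = 3.895×10⁷ − 5.480×10⁸ = -5.090×10⁸ K⁴.
|P_net| = 0.66·5.67×10⁻⁸·0.09731·5.090×10⁸.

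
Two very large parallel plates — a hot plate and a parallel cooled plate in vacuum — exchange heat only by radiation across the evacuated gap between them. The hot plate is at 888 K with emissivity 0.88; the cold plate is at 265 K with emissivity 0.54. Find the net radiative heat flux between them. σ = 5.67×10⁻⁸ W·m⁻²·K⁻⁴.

q ≈ 17600 W/m²

For two infinite grey parallel plates, q = σ(T₁⁴ − T₂⁴)/(1/ε₁ + 1/ε₂ − 1).
T₁⁴ − T₂⁴ = 6.218×10¹¹ − 4.932×10⁹ = 6.169×10¹¹ K⁴.
1/ε₁ + 1/ε₂ − 1 = 1.136 + 1.852 − 1 = 1.988.
q = 5.67×10⁻⁸ × 6.169×10¹¹ / 1.988.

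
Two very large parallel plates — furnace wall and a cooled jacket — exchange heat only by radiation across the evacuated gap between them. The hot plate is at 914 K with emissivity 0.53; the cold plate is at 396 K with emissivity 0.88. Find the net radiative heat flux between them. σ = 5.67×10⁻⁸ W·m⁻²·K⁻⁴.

For two infinite grey parallel plates, q = σ(T₁⁴ − T₂⁴)/(1/ε₁ + 1/ε₂ − 1).
T₁⁴ − T₂⁴ = 6.979×10¹¹ − 2.459×10¹⁰ = 6.733×10¹¹ K⁴.
1/ε₁ + 1/ε₂ − 1 = 1.887 + 1.136 − 1 = 2.023.
q = 5.67×10⁻⁸ × 6.733×10¹¹ / 2.023.

q ≈ 18900 W/m²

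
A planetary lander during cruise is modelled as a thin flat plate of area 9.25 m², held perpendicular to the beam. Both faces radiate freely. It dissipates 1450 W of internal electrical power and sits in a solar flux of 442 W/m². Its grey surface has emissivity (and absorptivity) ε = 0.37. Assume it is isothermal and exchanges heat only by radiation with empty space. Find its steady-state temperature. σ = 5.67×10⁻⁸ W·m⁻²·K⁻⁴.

At steady state, absorbed solar power + internal power = radiated power.
Absorbed: α·S·A_cross = 0.37·442·9.250 = 1513 W (cross-section A).
Total input = 1513 + 1450 = 2963 W.
Radiated: εσ·A_surf·T⁴ with A_surf = 2A = 18.50 m².
T⁴ = 2963/(0.37·5.67×10⁻⁸·18.50) = 7.634×10⁹ K⁴.

T ≈ 296 K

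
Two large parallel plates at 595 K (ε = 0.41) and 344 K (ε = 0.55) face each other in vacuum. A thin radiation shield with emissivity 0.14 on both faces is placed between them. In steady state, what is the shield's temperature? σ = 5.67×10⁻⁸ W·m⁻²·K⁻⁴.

In steady state the net flux on the hot side equals that on the cold side.
σ(T₁⁴−T_s⁴)/D₁ = σ(T_s⁴−T₂⁴)/D₂, with D₁ = 1/ε₁+1/ε_s−1 = 8.582, D₂ = 1/ε_s+1/ε₂−1 = 7.961.
Solve for T_s⁴: T_s⁴ = (D₂·T₁⁴ + D₁·T₂⁴)/(D₁+D₂) = 6.758×10¹⁰ K⁴.

T_s ≈ 510 K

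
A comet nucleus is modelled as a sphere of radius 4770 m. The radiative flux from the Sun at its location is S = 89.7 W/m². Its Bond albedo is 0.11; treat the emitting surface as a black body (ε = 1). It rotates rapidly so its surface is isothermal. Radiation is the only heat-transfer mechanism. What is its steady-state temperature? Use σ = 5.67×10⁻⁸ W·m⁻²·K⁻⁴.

At equilibrium, absorbed power = emitted power.
Absorbing cross-section = πr² = 7.148×10⁷ m²; emitting surface = 4πr² = 2.859×10⁸ m² (ratio 4).
(1−a)S·A_cross = εσ·A_surf·T⁴  ⇒  T⁴ = (1−a)S/(4σ).
T⁴ = 0.890·89.7/(4·5.67×10⁻⁸) = 3.520×10⁸ K⁴.
T = (3.520×10⁸)^(1/4).

T ≈ 137 K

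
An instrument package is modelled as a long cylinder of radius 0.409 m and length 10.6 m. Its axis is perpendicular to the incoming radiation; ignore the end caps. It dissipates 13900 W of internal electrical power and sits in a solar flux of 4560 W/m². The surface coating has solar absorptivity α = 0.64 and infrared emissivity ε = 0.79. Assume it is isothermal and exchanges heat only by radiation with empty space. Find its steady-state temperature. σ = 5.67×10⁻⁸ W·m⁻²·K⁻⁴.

T ≈ 423 K

At steady state, absorbed solar power + internal power = radiated power.
Absorbed: α·S·A_cross = 0.64·4560·8.671 = 25300 W (cross-section 2rL).
Total input = 25300 + 13900 = 39200 W.
Radiated: εσ·A_surf·T⁴ with A_surf = 2πrL = 27.24 m².
T⁴ = 39200/(0.79·5.67×10⁻⁸·27.24) = 3.213×10¹⁰ K⁴.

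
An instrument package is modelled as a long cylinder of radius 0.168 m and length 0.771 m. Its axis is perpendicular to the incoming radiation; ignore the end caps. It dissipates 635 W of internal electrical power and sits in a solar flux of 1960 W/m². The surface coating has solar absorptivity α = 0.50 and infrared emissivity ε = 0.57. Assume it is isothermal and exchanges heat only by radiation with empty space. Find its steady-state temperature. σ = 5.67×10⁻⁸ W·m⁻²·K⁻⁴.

T ≈ 429 K

At steady state, absorbed solar power + internal power = radiated power.
Absorbed: α·S·A_cross = 0.50·1960·0.2591 = 253.9 W (cross-section 2rL).
Total input = 253.9 + 635 = 888.9 W.
Radiated: εσ·A_surf·T⁴ with A_surf = 2πrL = 0.8138 m².
T⁴ = 888.9/(0.57·5.67×10⁻⁸·0.8138) = 3.379×10¹⁰ K⁴.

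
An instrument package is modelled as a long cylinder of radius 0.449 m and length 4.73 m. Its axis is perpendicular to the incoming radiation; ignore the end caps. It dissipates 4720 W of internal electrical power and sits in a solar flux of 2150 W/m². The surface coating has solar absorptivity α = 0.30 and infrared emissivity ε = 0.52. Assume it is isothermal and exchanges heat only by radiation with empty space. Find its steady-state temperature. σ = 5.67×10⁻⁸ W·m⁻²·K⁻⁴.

T ≈ 371 K

At steady state, absorbed solar power + internal power = radiated power.
Absorbed: α·S·A_cross = 0.30·2150·4.248 = 2740 W (cross-section 2rL).
Total input = 2740 + 4720 = 7460 W.
Radiated: εσ·A_surf·T⁴ with A_surf = 2πrL = 13.34 m².
T⁴ = 7460/(0.52·5.67×10⁻⁸·13.34) = 1.896×10¹⁰ K⁴.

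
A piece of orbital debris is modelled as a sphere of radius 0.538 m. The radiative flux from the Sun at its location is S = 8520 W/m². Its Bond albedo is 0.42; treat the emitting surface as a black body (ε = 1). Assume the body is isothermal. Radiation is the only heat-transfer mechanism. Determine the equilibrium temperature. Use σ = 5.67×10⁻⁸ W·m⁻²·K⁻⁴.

At equilibrium, absorbed power = emitted power.
Absorbing cross-section = πr² = 0.9093 m²; emitting surface = 4πr² = 3.637 m² (ratio 4).
(1−a)S·A_cross = εσ·A_surf·T⁴  ⇒  T⁴ = (1−a)S/(4σ).
T⁴ = 0.580·8520/(4·5.67×10⁻⁸) = 2.179×10¹⁰ K⁴.
T = (2.179×10¹⁰)^(1/4).

T ≈ 384 K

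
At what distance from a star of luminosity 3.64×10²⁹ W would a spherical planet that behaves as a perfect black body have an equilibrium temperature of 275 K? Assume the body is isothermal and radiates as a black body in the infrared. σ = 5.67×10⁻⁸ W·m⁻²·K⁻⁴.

d ≈ 4.73×10¹² m

For an isothermal black-emitting sphere, (1−a)S·πr² = σ·4πr²·T⁴ ⇒ S = 4σT⁴/(1−a).
S = 4·5.67×10⁻⁸·(275)⁴/1.00 = 1297 W/m².
Flux falls as S = L/(4πd²), so d = √(L/(4πS)) = √(3.64×10²⁹/(4π·1297)).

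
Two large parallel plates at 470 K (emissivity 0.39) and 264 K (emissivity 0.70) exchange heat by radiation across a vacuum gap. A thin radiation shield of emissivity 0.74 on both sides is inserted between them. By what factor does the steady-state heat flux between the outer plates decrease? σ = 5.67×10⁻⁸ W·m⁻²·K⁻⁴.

Without shield: q₀ = σΔ(T⁴)/(1/ε₁+1/ε₂−1) with denominator 2.993.
With shield the two gaps are in series; the resistances add: (1/ε₁+1/ε_s−1)+(1/ε_s+1/ε₂−1) = 2.915+1.780 = 4.695.
Heat-flux ratio q₀/q = 4.695/2.993.

factor ≈ 1.57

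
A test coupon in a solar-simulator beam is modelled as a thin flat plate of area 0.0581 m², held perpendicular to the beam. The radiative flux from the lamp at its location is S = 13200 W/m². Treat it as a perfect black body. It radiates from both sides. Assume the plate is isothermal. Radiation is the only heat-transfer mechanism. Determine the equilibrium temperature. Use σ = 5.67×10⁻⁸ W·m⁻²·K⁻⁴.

At equilibrium, absorbed power = emitted power.
Absorbing cross-section = A = 0.05810 m²; emitting surface = 2A = 0.1162 m² (ratio 2).
S·A_cross = εσ·A_surf·T⁴  ⇒  T⁴ = S/(2σ).
T⁴ = 1.00·13200/(2·5.67×10⁻⁸) = 1.164×10¹¹ K⁴.
T = (1.164×10¹¹)^(1/4).

T ≈ 584 K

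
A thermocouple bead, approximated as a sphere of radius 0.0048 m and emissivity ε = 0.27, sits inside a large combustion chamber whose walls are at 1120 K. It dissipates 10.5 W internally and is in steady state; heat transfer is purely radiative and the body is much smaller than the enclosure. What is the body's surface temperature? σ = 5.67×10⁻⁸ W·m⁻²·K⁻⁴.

For a small grey body in a large enclosure, net radiated power = εσA(T⁴ − T_w⁴).
Steady state: P = εσA(T⁴ − T_w⁴) with A = 4πr² = 2.895×10⁻⁴ m².
T⁴ = P/(εσA) + T_w⁴ = 10.5/(0.27·5.67×10⁻⁸·2.895×10⁻⁴) + (1120)⁴
    = 2.369×10¹² + 1.574×10¹² = 3.942×10¹² K⁴.

T ≈ 1410 K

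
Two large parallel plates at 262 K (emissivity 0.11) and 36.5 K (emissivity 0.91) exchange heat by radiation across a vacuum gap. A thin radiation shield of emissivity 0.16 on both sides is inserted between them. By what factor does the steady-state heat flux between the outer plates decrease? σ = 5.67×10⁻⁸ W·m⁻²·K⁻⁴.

factor ≈ 2.25

Without shield: q₀ = σΔ(T⁴)/(1/ε₁+1/ε₂−1) with denominator 9.190.
With shield the two gaps are in series; the resistances add: (1/ε₁+1/ε_s−1)+(1/ε_s+1/ε₂−1) = 14.34+6.349 = 20.69.
Heat-flux ratio q₀/q = 20.69/9.190.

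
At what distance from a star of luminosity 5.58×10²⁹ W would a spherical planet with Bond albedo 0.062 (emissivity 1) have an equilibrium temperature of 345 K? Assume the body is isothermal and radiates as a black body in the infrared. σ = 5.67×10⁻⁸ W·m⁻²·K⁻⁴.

d ≈ 3.60×10¹² m

For an isothermal black-emitting sphere, (1−a)S·πr² = σ·4πr²·T⁴ ⇒ S = 4σT⁴/(1−a).
S = 4·5.67×10⁻⁸·(345)⁴/0.938 = 3425 W/m².
Flux falls as S = L/(4πd²), so d = √(L/(4πS)) = √(5.58×10²⁹/(4π·3425)).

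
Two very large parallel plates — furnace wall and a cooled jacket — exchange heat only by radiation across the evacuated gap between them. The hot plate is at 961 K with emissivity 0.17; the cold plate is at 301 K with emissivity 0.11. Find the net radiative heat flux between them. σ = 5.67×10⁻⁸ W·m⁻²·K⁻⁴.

For two infinite grey parallel plates, q = σ(T₁⁴ − T₂⁴)/(1/ε₁ + 1/ε₂ − 1).
T₁⁴ − T₂⁴ = 8.529×10¹¹ − 8.209×10⁹ = 8.447×10¹¹ K⁴.
1/ε₁ + 1/ε₂ − 1 = 5.882 + 9.091 − 1 = 13.97.
q = 5.67×10⁻⁸ × 8.447×10¹¹ / 13.97.

q ≈ 3430 W/m²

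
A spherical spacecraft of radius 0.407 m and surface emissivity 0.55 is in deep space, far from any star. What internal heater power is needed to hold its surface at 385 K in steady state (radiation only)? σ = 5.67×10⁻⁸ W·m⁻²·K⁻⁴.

P = εσ·4πr²·T⁴.
4πr² = 2.082 m²; T⁴ = 2.197×10¹⁰ K⁴.
P = 0.55·5.67×10⁻⁸·2.082·2.197×10¹⁰.

P ≈ 1430 W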